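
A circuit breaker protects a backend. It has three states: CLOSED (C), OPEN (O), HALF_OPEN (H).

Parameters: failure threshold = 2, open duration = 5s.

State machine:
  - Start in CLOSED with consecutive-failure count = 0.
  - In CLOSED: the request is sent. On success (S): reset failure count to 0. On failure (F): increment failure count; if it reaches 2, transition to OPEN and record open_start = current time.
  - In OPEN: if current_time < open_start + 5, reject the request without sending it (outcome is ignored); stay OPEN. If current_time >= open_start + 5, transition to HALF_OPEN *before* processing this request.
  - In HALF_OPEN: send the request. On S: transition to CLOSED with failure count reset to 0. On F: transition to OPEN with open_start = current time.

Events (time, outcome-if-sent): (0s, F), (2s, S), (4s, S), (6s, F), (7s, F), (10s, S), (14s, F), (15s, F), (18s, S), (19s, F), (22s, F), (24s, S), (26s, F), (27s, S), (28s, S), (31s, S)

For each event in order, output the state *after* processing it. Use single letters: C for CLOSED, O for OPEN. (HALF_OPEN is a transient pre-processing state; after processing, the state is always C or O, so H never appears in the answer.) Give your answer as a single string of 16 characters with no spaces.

State after each event:
  event#1 t=0s outcome=F: state=CLOSED
  event#2 t=2s outcome=S: state=CLOSED
  event#3 t=4s outcome=S: state=CLOSED
  event#4 t=6s outcome=F: state=CLOSED
  event#5 t=7s outcome=F: state=OPEN
  event#6 t=10s outcome=S: state=OPEN
  event#7 t=14s outcome=F: state=OPEN
  event#8 t=15s outcome=F: state=OPEN
  event#9 t=18s outcome=S: state=OPEN
  event#10 t=19s outcome=F: state=OPEN
  event#11 t=22s outcome=F: state=OPEN
  event#12 t=24s outcome=S: state=CLOSED
  event#13 t=26s outcome=F: state=CLOSED
  event#14 t=27s outcome=S: state=CLOSED
  event#15 t=28s outcome=S: state=CLOSED
  event#16 t=31s outcome=S: state=CLOSED

Answer: CCCCOOOOOOOCCCCC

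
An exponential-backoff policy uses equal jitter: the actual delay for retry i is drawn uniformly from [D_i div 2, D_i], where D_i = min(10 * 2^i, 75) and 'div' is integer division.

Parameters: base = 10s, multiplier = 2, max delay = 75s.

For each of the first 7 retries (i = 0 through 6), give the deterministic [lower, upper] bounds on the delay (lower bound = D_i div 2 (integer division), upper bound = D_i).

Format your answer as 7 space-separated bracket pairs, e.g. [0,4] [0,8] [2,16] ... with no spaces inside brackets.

Computing bounds per retry:
  i=0: D_i=min(10*2^0,75)=10, bounds=[5,10]
  i=1: D_i=min(10*2^1,75)=20, bounds=[10,20]
  i=2: D_i=min(10*2^2,75)=40, bounds=[20,40]
  i=3: D_i=min(10*2^3,75)=75, bounds=[37,75]
  i=4: D_i=min(10*2^4,75)=75, bounds=[37,75]
  i=5: D_i=min(10*2^5,75)=75, bounds=[37,75]
  i=6: D_i=min(10*2^6,75)=75, bounds=[37,75]

Answer: [5,10] [10,20] [20,40] [37,75] [37,75] [37,75] [37,75]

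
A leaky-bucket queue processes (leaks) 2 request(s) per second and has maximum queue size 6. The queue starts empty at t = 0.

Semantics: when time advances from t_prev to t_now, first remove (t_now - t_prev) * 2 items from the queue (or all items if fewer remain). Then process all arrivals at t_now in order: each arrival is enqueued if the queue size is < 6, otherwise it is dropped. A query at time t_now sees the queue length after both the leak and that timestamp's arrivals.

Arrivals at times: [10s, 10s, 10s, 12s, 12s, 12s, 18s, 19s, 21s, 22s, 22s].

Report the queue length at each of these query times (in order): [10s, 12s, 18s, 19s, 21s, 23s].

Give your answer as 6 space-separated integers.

Answer: 3 3 1 1 1 0

Derivation:
Queue lengths at query times:
  query t=10s: backlog = 3
  query t=12s: backlog = 3
  query t=18s: backlog = 1
  query t=19s: backlog = 1
  query t=21s: backlog = 1
  query t=23s: backlog = 0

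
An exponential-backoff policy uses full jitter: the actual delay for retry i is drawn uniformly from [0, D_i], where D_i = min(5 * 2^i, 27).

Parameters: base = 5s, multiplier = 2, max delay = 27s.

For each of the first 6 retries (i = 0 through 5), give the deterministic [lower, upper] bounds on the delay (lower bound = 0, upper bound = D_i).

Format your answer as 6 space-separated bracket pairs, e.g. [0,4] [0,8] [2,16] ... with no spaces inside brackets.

Computing bounds per retry:
  i=0: D_i=min(5*2^0,27)=5, bounds=[0,5]
  i=1: D_i=min(5*2^1,27)=10, bounds=[0,10]
  i=2: D_i=min(5*2^2,27)=20, bounds=[0,20]
  i=3: D_i=min(5*2^3,27)=27, bounds=[0,27]
  i=4: D_i=min(5*2^4,27)=27, bounds=[0,27]
  i=5: D_i=min(5*2^5,27)=27, bounds=[0,27]

Answer: [0,5] [0,10] [0,20] [0,27] [0,27] [0,27]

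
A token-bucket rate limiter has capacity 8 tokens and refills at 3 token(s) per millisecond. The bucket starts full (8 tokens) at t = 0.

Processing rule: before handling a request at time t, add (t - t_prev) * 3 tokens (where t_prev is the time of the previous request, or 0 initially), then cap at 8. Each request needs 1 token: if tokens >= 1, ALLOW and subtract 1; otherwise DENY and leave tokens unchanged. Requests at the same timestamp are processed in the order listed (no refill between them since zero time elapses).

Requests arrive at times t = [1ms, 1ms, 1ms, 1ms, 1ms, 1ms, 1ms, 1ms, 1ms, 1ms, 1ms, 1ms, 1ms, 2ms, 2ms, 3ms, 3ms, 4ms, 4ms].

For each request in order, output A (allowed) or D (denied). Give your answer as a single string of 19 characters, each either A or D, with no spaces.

Simulating step by step:
  req#1 t=1ms: ALLOW
  req#2 t=1ms: ALLOW
  req#3 t=1ms: ALLOW
  req#4 t=1ms: ALLOW
  req#5 t=1ms: ALLOW
  req#6 t=1ms: ALLOW
  req#7 t=1ms: ALLOW
  req#8 t=1ms: ALLOW
  req#9 t=1ms: DENY
  req#10 t=1ms: DENY
  req#11 t=1ms: DENY
  req#12 t=1ms: DENY
  req#13 t=1ms: DENY
  req#14 t=2ms: ALLOW
  req#15 t=2ms: ALLOW
  req#16 t=3ms: ALLOW
  req#17 t=3ms: ALLOW
  req#18 t=4ms: ALLOW
  req#19 t=4ms: ALLOW

Answer: AAAAAAAADDDDDAAAAAA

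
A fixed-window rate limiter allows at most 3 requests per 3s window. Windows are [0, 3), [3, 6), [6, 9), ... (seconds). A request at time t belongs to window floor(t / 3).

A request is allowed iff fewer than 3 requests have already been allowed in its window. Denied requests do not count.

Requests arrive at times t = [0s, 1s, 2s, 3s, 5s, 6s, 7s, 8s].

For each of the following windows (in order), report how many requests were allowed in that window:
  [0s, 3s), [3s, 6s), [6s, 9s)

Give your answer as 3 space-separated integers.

Processing requests:
  req#1 t=0s (window 0): ALLOW
  req#2 t=1s (window 0): ALLOW
  req#3 t=2s (window 0): ALLOW
  req#4 t=3s (window 1): ALLOW
  req#5 t=5s (window 1): ALLOW
  req#6 t=6s (window 2): ALLOW
  req#7 t=7s (window 2): ALLOW
  req#8 t=8s (window 2): ALLOW

Allowed counts by window: 3 2 3

Answer: 3 2 3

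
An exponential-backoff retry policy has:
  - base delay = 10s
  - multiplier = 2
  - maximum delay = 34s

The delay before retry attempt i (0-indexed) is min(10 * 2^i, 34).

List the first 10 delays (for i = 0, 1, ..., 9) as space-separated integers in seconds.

Computing each delay:
  i=0: min(10*2^0, 34) = 10
  i=1: min(10*2^1, 34) = 20
  i=2: min(10*2^2, 34) = 34
  i=3: min(10*2^3, 34) = 34
  i=4: min(10*2^4, 34) = 34
  i=5: min(10*2^5, 34) = 34
  i=6: min(10*2^6, 34) = 34
  i=7: min(10*2^7, 34) = 34
  i=8: min(10*2^8, 34) = 34
  i=9: min(10*2^9, 34) = 34

Answer: 10 20 34 34 34 34 34 34 34 34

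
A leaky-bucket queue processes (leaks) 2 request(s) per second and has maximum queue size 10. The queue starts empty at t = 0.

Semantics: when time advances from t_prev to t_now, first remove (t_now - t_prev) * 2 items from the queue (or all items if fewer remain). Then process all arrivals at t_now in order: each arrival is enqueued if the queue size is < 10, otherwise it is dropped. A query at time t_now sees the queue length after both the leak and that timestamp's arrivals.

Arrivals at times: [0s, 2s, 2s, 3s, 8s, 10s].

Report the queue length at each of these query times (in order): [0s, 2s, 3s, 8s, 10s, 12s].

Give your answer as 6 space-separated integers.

Answer: 1 2 1 1 1 0

Derivation:
Queue lengths at query times:
  query t=0s: backlog = 1
  query t=2s: backlog = 2
  query t=3s: backlog = 1
  query t=8s: backlog = 1
  query t=10s: backlog = 1
  query t=12s: backlog = 0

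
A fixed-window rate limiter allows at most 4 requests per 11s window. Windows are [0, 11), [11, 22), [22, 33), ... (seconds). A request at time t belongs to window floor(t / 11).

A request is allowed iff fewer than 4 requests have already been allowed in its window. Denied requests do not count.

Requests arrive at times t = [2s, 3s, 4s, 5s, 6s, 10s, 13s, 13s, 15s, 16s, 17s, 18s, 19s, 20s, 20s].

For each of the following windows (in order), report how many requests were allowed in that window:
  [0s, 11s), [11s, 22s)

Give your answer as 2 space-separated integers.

Processing requests:
  req#1 t=2s (window 0): ALLOW
  req#2 t=3s (window 0): ALLOW
  req#3 t=4s (window 0): ALLOW
  req#4 t=5s (window 0): ALLOW
  req#5 t=6s (window 0): DENY
  req#6 t=10s (window 0): DENY
  req#7 t=13s (window 1): ALLOW
  req#8 t=13s (window 1): ALLOW
  req#9 t=15s (window 1): ALLOW
  req#10 t=16s (window 1): ALLOW
  req#11 t=17s (window 1): DENY
  req#12 t=18s (window 1): DENY
  req#13 t=19s (window 1): DENY
  req#14 t=20s (window 1): DENY
  req#15 t=20s (window 1): DENY

Allowed counts by window: 4 4

Answer: 4 4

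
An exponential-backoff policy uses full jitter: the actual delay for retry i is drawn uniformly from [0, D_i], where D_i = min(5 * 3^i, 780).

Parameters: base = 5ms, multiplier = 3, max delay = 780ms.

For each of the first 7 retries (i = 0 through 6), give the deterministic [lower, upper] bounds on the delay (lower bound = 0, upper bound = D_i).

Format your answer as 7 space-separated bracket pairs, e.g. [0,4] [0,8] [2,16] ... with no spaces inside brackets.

Computing bounds per retry:
  i=0: D_i=min(5*3^0,780)=5, bounds=[0,5]
  i=1: D_i=min(5*3^1,780)=15, bounds=[0,15]
  i=2: D_i=min(5*3^2,780)=45, bounds=[0,45]
  i=3: D_i=min(5*3^3,780)=135, bounds=[0,135]
  i=4: D_i=min(5*3^4,780)=405, bounds=[0,405]
  i=5: D_i=min(5*3^5,780)=780, bounds=[0,780]
  i=6: D_i=min(5*3^6,780)=780, bounds=[0,780]

Answer: [0,5] [0,15] [0,45] [0,135] [0,405] [0,780] [0,780]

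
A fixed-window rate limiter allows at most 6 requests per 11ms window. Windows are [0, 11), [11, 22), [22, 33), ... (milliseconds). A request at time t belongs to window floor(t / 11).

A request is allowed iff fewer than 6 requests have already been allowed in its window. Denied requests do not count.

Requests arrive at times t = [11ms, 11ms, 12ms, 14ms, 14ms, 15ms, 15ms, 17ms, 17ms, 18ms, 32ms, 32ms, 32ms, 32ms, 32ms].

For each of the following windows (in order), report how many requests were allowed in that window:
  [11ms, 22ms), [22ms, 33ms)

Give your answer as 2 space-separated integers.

Answer: 6 5

Derivation:
Processing requests:
  req#1 t=11ms (window 1): ALLOW
  req#2 t=11ms (window 1): ALLOW
  req#3 t=12ms (window 1): ALLOW
  req#4 t=14ms (window 1): ALLOW
  req#5 t=14ms (window 1): ALLOW
  req#6 t=15ms (window 1): ALLOW
  req#7 t=15ms (window 1): DENY
  req#8 t=17ms (window 1): DENY
  req#9 t=17ms (window 1): DENY
  req#10 t=18ms (window 1): DENY
  req#11 t=32ms (window 2): ALLOW
  req#12 t=32ms (window 2): ALLOW
  req#13 t=32ms (window 2): ALLOW
  req#14 t=32ms (window 2): ALLOW
  req#15 t=32ms (window 2): ALLOW

Allowed counts by window: 6 5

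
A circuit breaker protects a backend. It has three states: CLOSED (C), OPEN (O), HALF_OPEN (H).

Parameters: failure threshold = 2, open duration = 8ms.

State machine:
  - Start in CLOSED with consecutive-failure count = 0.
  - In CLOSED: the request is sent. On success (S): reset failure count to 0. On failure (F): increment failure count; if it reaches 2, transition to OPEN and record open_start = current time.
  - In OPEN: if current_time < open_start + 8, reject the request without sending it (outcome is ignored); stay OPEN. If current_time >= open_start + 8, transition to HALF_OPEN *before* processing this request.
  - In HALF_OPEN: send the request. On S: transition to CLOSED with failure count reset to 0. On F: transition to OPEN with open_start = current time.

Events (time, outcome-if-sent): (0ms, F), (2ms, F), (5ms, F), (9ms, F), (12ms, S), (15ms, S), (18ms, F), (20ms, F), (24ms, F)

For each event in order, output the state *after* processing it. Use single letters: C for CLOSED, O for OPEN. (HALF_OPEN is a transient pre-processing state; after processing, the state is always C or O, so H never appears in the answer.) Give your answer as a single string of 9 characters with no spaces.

State after each event:
  event#1 t=0ms outcome=F: state=CLOSED
  event#2 t=2ms outcome=F: state=OPEN
  event#3 t=5ms outcome=F: state=OPEN
  event#4 t=9ms outcome=F: state=OPEN
  event#5 t=12ms outcome=S: state=CLOSED
  event#6 t=15ms outcome=S: state=CLOSED
  event#7 t=18ms outcome=F: state=CLOSED
  event#8 t=20ms outcome=F: state=OPEN
  event#9 t=24ms outcome=F: state=OPEN

Answer: COOOCCCOO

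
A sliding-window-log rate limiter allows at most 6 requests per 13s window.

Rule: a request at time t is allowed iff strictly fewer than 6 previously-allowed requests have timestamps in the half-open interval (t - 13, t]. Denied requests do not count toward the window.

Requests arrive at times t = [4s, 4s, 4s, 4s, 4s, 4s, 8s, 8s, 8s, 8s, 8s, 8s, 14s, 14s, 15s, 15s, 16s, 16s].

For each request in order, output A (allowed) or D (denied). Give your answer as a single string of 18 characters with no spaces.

Tracking allowed requests in the window:
  req#1 t=4s: ALLOW
  req#2 t=4s: ALLOW
  req#3 t=4s: ALLOW
  req#4 t=4s: ALLOW
  req#5 t=4s: ALLOW
  req#6 t=4s: ALLOW
  req#7 t=8s: DENY
  req#8 t=8s: DENY
  req#9 t=8s: DENY
  req#10 t=8s: DENY
  req#11 t=8s: DENY
  req#12 t=8s: DENY
  req#13 t=14s: DENY
  req#14 t=14s: DENY
  req#15 t=15s: DENY
  req#16 t=15s: DENY
  req#17 t=16s: DENY
  req#18 t=16s: DENY

Answer: AAAAAADDDDDDDDDDDD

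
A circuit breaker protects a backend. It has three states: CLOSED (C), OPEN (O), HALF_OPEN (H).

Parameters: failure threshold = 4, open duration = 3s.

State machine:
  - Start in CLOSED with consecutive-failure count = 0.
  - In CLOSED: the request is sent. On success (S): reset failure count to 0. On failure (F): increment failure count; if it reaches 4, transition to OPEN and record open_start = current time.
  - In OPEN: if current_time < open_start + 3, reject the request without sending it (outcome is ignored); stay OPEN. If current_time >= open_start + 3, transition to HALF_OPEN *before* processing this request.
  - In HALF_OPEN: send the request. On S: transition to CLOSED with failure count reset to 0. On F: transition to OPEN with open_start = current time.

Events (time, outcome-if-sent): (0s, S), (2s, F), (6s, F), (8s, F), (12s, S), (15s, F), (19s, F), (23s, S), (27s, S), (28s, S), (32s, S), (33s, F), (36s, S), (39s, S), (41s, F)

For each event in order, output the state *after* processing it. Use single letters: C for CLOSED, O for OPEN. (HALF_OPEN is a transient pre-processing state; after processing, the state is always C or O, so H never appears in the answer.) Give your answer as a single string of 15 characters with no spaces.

State after each event:
  event#1 t=0s outcome=S: state=CLOSED
  event#2 t=2s outcome=F: state=CLOSED
  event#3 t=6s outcome=F: state=CLOSED
  event#4 t=8s outcome=F: state=CLOSED
  event#5 t=12s outcome=S: state=CLOSED
  event#6 t=15s outcome=F: state=CLOSED
  event#7 t=19s outcome=F: state=CLOSED
  event#8 t=23s outcome=S: state=CLOSED
  event#9 t=27s outcome=S: state=CLOSED
  event#10 t=28s outcome=S: state=CLOSED
  event#11 t=32s outcome=S: state=CLOSED
  event#12 t=33s outcome=F: state=CLOSED
  event#13 t=36s outcome=S: state=CLOSED
  event#14 t=39s outcome=S: state=CLOSED
  event#15 t=41s outcome=F: state=CLOSED

Answer: CCCCCCCCCCCCCCC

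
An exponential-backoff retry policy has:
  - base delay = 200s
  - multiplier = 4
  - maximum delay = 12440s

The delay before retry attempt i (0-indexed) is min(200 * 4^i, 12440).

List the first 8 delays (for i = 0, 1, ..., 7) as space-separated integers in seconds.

Computing each delay:
  i=0: min(200*4^0, 12440) = 200
  i=1: min(200*4^1, 12440) = 800
  i=2: min(200*4^2, 12440) = 3200
  i=3: min(200*4^3, 12440) = 12440
  i=4: min(200*4^4, 12440) = 12440
  i=5: min(200*4^5, 12440) = 12440
  i=6: min(200*4^6, 12440) = 12440
  i=7: min(200*4^7, 12440) = 12440

Answer: 200 800 3200 12440 12440 12440 12440 12440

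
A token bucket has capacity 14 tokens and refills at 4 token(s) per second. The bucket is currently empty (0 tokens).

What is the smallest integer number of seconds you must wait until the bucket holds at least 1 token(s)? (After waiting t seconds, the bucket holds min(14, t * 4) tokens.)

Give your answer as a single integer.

Need t * 4 >= 1, so t >= 1/4.
Smallest integer t = ceil(1/4) = 1.

Answer: 1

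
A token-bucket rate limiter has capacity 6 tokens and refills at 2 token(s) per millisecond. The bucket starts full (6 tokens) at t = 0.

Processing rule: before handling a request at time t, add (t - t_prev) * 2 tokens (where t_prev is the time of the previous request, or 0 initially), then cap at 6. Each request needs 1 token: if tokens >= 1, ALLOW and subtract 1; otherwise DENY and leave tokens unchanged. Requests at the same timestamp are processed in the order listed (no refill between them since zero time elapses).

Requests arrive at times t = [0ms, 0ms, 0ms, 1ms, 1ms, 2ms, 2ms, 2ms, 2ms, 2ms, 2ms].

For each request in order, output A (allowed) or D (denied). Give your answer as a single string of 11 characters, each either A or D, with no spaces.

Simulating step by step:
  req#1 t=0ms: ALLOW
  req#2 t=0ms: ALLOW
  req#3 t=0ms: ALLOW
  req#4 t=1ms: ALLOW
  req#5 t=1ms: ALLOW
  req#6 t=2ms: ALLOW
  req#7 t=2ms: ALLOW
  req#8 t=2ms: ALLOW
  req#9 t=2ms: ALLOW
  req#10 t=2ms: ALLOW
  req#11 t=2ms: DENY

Answer: AAAAAAAAAAD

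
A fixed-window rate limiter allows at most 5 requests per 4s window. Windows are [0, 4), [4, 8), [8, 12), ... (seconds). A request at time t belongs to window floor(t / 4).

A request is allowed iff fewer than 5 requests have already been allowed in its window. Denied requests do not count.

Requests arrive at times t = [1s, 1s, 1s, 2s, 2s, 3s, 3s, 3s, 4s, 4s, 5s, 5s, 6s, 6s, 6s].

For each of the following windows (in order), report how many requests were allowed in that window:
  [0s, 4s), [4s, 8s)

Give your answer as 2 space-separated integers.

Processing requests:
  req#1 t=1s (window 0): ALLOW
  req#2 t=1s (window 0): ALLOW
  req#3 t=1s (window 0): ALLOW
  req#4 t=2s (window 0): ALLOW
  req#5 t=2s (window 0): ALLOW
  req#6 t=3s (window 0): DENY
  req#7 t=3s (window 0): DENY
  req#8 t=3s (window 0): DENY
  req#9 t=4s (window 1): ALLOW
  req#10 t=4s (window 1): ALLOW
  req#11 t=5s (window 1): ALLOW
  req#12 t=5s (window 1): ALLOW
  req#13 t=6s (window 1): ALLOW
  req#14 t=6s (window 1): DENY
  req#15 t=6s (window 1): DENY

Allowed counts by window: 5 5

Answer: 5 5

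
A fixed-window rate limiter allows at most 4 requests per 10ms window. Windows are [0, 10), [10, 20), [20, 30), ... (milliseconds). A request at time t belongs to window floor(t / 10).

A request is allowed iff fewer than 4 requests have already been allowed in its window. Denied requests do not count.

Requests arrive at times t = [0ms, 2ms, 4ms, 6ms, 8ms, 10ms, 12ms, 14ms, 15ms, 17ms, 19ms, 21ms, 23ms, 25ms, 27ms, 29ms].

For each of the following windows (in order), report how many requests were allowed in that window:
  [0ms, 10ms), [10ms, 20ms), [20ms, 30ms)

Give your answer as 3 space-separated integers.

Processing requests:
  req#1 t=0ms (window 0): ALLOW
  req#2 t=2ms (window 0): ALLOW
  req#3 t=4ms (window 0): ALLOW
  req#4 t=6ms (window 0): ALLOW
  req#5 t=8ms (window 0): DENY
  req#6 t=10ms (window 1): ALLOW
  req#7 t=12ms (window 1): ALLOW
  req#8 t=14ms (window 1): ALLOW
  req#9 t=15ms (window 1): ALLOW
  req#10 t=17ms (window 1): DENY
  req#11 t=19ms (window 1): DENY
  req#12 t=21ms (window 2): ALLOW
  req#13 t=23ms (window 2): ALLOW
  req#14 t=25ms (window 2): ALLOW
  req#15 t=27ms (window 2): ALLOW
  req#16 t=29ms (window 2): DENY

Allowed counts by window: 4 4 4

Answer: 4 4 4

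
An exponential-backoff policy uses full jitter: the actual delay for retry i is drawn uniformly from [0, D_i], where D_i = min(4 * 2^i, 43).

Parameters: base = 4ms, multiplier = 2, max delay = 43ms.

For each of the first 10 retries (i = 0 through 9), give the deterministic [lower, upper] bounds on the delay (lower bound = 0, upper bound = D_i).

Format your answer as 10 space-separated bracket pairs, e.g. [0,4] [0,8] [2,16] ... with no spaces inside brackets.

Answer: [0,4] [0,8] [0,16] [0,32] [0,43] [0,43] [0,43] [0,43] [0,43] [0,43]

Derivation:
Computing bounds per retry:
  i=0: D_i=min(4*2^0,43)=4, bounds=[0,4]
  i=1: D_i=min(4*2^1,43)=8, bounds=[0,8]
  i=2: D_i=min(4*2^2,43)=16, bounds=[0,16]
  i=3: D_i=min(4*2^3,43)=32, bounds=[0,32]
  i=4: D_i=min(4*2^4,43)=43, bounds=[0,43]
  i=5: D_i=min(4*2^5,43)=43, bounds=[0,43]
  i=6: D_i=min(4*2^6,43)=43, bounds=[0,43]
  i=7: D_i=min(4*2^7,43)=43, bounds=[0,43]
  i=8: D_i=min(4*2^8,43)=43, bounds=[0,43]
  i=9: D_i=min(4*2^9,43)=43, bounds=[0,43]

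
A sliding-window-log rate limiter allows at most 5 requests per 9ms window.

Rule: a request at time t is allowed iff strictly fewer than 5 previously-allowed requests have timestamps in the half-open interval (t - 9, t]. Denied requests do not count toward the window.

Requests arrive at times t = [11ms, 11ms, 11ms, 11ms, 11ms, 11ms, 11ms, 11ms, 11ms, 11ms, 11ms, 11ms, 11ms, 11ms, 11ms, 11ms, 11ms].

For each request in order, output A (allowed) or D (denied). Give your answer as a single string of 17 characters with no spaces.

Tracking allowed requests in the window:
  req#1 t=11ms: ALLOW
  req#2 t=11ms: ALLOW
  req#3 t=11ms: ALLOW
  req#4 t=11ms: ALLOW
  req#5 t=11ms: ALLOW
  req#6 t=11ms: DENY
  req#7 t=11ms: DENY
  req#8 t=11ms: DENY
  req#9 t=11ms: DENY
  req#10 t=11ms: DENY
  req#11 t=11ms: DENY
  req#12 t=11ms: DENY
  req#13 t=11ms: DENY
  req#14 t=11ms: DENY
  req#15 t=11ms: DENY
  req#16 t=11ms: DENY
  req#17 t=11ms: DENY

Answer: AAAAADDDDDDDDDDDD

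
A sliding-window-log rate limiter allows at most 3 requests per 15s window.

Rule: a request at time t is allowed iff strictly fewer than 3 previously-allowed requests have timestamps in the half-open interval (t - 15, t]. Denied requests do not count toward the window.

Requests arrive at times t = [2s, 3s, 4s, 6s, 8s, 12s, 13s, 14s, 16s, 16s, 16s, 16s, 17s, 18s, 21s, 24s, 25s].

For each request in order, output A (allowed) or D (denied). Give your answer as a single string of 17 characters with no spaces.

Tracking allowed requests in the window:
  req#1 t=2s: ALLOW
  req#2 t=3s: ALLOW
  req#3 t=4s: ALLOW
  req#4 t=6s: DENY
  req#5 t=8s: DENY
  req#6 t=12s: DENY
  req#7 t=13s: DENY
  req#8 t=14s: DENY
  req#9 t=16s: DENY
  req#10 t=16s: DENY
  req#11 t=16s: DENY
  req#12 t=16s: DENY
  req#13 t=17s: ALLOW
  req#14 t=18s: ALLOW
  req#15 t=21s: ALLOW
  req#16 t=24s: DENY
  req#17 t=25s: DENY

Answer: AAADDDDDDDDDAAADD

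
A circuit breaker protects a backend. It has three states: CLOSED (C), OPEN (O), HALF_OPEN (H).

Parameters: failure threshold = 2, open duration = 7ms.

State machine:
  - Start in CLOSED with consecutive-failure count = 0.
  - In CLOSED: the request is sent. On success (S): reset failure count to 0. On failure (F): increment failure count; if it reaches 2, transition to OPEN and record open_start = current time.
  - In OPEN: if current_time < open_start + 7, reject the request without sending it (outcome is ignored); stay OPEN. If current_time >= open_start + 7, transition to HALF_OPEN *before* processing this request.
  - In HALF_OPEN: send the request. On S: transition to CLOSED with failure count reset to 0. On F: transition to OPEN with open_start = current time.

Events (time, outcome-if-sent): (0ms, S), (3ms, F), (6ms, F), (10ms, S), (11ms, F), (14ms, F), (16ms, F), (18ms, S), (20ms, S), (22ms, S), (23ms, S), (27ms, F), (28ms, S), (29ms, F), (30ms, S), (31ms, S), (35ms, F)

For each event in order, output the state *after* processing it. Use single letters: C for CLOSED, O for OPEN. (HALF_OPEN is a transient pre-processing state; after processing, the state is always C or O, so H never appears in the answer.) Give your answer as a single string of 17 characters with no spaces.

State after each event:
  event#1 t=0ms outcome=S: state=CLOSED
  event#2 t=3ms outcome=F: state=CLOSED
  event#3 t=6ms outcome=F: state=OPEN
  event#4 t=10ms outcome=S: state=OPEN
  event#5 t=11ms outcome=F: state=OPEN
  event#6 t=14ms outcome=F: state=OPEN
  event#7 t=16ms outcome=F: state=OPEN
  event#8 t=18ms outcome=S: state=OPEN
  event#9 t=20ms outcome=S: state=OPEN
  event#10 t=22ms outcome=S: state=CLOSED
  event#11 t=23ms outcome=S: state=CLOSED
  event#12 t=27ms outcome=F: state=CLOSED
  event#13 t=28ms outcome=S: state=CLOSED
  event#14 t=29ms outcome=F: state=CLOSED
  event#15 t=30ms outcome=S: state=CLOSED
  event#16 t=31ms outcome=S: state=CLOSED
  event#17 t=35ms outcome=F: state=CLOSED

Answer: CCOOOOOOOCCCCCCCC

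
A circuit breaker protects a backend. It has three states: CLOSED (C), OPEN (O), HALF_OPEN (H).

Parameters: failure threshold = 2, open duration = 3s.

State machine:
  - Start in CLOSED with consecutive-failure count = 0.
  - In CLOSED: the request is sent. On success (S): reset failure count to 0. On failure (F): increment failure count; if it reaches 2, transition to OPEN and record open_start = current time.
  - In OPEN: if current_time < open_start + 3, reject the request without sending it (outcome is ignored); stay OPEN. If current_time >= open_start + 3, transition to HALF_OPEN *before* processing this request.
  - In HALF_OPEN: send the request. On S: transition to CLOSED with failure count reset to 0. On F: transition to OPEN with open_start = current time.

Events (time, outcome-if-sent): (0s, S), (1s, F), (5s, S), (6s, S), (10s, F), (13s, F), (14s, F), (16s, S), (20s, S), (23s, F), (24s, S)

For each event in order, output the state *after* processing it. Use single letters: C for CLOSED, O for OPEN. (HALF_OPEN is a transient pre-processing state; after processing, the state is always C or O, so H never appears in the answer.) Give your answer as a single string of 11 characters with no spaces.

State after each event:
  event#1 t=0s outcome=S: state=CLOSED
  event#2 t=1s outcome=F: state=CLOSED
  event#3 t=5s outcome=S: state=CLOSED
  event#4 t=6s outcome=S: state=CLOSED
  event#5 t=10s outcome=F: state=CLOSED
  event#6 t=13s outcome=F: state=OPEN
  event#7 t=14s outcome=F: state=OPEN
  event#8 t=16s outcome=S: state=CLOSED
  event#9 t=20s outcome=S: state=CLOSED
  event#10 t=23s outcome=F: state=CLOSED
  event#11 t=24s outcome=S: state=CLOSED

Answer: CCCCCOOCCCC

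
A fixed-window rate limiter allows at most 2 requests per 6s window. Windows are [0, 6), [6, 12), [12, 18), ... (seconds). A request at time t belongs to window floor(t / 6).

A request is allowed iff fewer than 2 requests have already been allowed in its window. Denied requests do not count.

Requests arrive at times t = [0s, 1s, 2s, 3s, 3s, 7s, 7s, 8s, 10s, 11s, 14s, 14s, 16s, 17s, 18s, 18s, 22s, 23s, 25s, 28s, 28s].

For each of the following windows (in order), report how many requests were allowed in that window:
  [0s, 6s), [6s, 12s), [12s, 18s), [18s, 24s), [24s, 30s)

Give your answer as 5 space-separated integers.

Processing requests:
  req#1 t=0s (window 0): ALLOW
  req#2 t=1s (window 0): ALLOW
  req#3 t=2s (window 0): DENY
  req#4 t=3s (window 0): DENY
  req#5 t=3s (window 0): DENY
  req#6 t=7s (window 1): ALLOW
  req#7 t=7s (window 1): ALLOW
  req#8 t=8s (window 1): DENY
  req#9 t=10s (window 1): DENY
  req#10 t=11s (window 1): DENY
  req#11 t=14s (window 2): ALLOW
  req#12 t=14s (window 2): ALLOW
  req#13 t=16s (window 2): DENY
  req#14 t=17s (window 2): DENY
  req#15 t=18s (window 3): ALLOW
  req#16 t=18s (window 3): ALLOW
  req#17 t=22s (window 3): DENY
  req#18 t=23s (window 3): DENY
  req#19 t=25s (window 4): ALLOW
  req#20 t=28s (window 4): ALLOW
  req#21 t=28s (window 4): DENY

Allowed counts by window: 2 2 2 2 2

Answer: 2 2 2 2 2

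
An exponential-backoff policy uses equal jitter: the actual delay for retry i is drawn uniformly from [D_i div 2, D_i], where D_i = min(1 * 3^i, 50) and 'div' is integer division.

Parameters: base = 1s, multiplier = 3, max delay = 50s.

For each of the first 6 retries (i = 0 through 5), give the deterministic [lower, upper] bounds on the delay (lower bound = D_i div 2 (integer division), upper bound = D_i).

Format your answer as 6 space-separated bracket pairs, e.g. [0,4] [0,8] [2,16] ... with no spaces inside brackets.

Answer: [0,1] [1,3] [4,9] [13,27] [25,50] [25,50]

Derivation:
Computing bounds per retry:
  i=0: D_i=min(1*3^0,50)=1, bounds=[0,1]
  i=1: D_i=min(1*3^1,50)=3, bounds=[1,3]
  i=2: D_i=min(1*3^2,50)=9, bounds=[4,9]
  i=3: D_i=min(1*3^3,50)=27, bounds=[13,27]
  i=4: D_i=min(1*3^4,50)=50, bounds=[25,50]
  i=5: D_i=min(1*3^5,50)=50, bounds=[25,50]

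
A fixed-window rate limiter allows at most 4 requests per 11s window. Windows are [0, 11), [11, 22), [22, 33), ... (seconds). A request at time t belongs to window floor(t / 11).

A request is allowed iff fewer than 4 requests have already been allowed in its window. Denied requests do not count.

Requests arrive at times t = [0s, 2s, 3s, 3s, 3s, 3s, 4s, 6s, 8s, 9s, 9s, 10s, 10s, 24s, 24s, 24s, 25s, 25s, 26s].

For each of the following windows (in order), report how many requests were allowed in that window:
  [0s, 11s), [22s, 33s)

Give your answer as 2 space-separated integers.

Processing requests:
  req#1 t=0s (window 0): ALLOW
  req#2 t=2s (window 0): ALLOW
  req#3 t=3s (window 0): ALLOW
  req#4 t=3s (window 0): ALLOW
  req#5 t=3s (window 0): DENY
  req#6 t=3s (window 0): DENY
  req#7 t=4s (window 0): DENY
  req#8 t=6s (window 0): DENY
  req#9 t=8s (window 0): DENY
  req#10 t=9s (window 0): DENY
  req#11 t=9s (window 0): DENY
  req#12 t=10s (window 0): DENY
  req#13 t=10s (window 0): DENY
  req#14 t=24s (window 2): ALLOW
  req#15 t=24s (window 2): ALLOW
  req#16 t=24s (window 2): ALLOW
  req#17 t=25s (window 2): ALLOW
  req#18 t=25s (window 2): DENY
  req#19 t=26s (window 2): DENY

Allowed counts by window: 4 4

Answer: 4 4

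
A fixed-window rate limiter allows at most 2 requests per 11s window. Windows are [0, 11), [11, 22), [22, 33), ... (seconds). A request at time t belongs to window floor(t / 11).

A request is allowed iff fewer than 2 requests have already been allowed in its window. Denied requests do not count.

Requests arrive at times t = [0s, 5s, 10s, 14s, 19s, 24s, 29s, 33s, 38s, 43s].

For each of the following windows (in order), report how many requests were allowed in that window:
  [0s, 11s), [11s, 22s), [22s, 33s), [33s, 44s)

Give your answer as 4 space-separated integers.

Answer: 2 2 2 2

Derivation:
Processing requests:
  req#1 t=0s (window 0): ALLOW
  req#2 t=5s (window 0): ALLOW
  req#3 t=10s (window 0): DENY
  req#4 t=14s (window 1): ALLOW
  req#5 t=19s (window 1): ALLOW
  req#6 t=24s (window 2): ALLOW
  req#7 t=29s (window 2): ALLOW
  req#8 t=33s (window 3): ALLOW
  req#9 t=38s (window 3): ALLOW
  req#10 t=43s (window 3): DENY

Allowed counts by window: 2 2 2 2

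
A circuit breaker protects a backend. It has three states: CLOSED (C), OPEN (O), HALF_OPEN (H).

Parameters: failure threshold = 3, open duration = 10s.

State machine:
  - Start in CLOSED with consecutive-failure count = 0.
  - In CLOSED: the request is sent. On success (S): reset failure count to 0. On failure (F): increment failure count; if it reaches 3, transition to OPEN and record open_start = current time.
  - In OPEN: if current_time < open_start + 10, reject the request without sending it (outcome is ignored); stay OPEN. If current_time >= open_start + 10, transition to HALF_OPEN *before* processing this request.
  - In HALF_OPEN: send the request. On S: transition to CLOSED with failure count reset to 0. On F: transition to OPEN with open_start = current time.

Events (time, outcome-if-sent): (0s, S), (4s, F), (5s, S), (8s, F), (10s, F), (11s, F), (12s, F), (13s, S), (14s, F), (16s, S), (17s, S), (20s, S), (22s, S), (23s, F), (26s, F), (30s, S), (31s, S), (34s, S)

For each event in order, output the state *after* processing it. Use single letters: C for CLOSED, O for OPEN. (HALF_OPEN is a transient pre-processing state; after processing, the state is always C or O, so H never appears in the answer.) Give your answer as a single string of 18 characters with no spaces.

State after each event:
  event#1 t=0s outcome=S: state=CLOSED
  event#2 t=4s outcome=F: state=CLOSED
  event#3 t=5s outcome=S: state=CLOSED
  event#4 t=8s outcome=F: state=CLOSED
  event#5 t=10s outcome=F: state=CLOSED
  event#6 t=11s outcome=F: state=OPEN
  event#7 t=12s outcome=F: state=OPEN
  event#8 t=13s outcome=S: state=OPEN
  event#9 t=14s outcome=F: state=OPEN
  event#10 t=16s outcome=S: state=OPEN
  event#11 t=17s outcome=S: state=OPEN
  event#12 t=20s outcome=S: state=OPEN
  event#13 t=22s outcome=S: state=CLOSED
  event#14 t=23s outcome=F: state=CLOSED
  event#15 t=26s outcome=F: state=CLOSED
  event#16 t=30s outcome=S: state=CLOSED
  event#17 t=31s outcome=S: state=CLOSED
  event#18 t=34s outcome=S: state=CLOSED

Answer: CCCCCOOOOOOOCCCCCC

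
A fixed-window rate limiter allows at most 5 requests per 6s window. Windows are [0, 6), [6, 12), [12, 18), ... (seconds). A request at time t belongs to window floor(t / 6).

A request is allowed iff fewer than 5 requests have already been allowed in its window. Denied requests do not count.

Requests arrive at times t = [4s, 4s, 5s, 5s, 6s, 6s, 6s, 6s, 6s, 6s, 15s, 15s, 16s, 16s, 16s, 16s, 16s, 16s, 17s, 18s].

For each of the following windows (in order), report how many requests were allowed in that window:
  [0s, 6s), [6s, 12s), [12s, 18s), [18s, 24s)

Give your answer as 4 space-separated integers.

Answer: 4 5 5 1

Derivation:
Processing requests:
  req#1 t=4s (window 0): ALLOW
  req#2 t=4s (window 0): ALLOW
  req#3 t=5s (window 0): ALLOW
  req#4 t=5s (window 0): ALLOW
  req#5 t=6s (window 1): ALLOW
  req#6 t=6s (window 1): ALLOW
  req#7 t=6s (window 1): ALLOW
  req#8 t=6s (window 1): ALLOW
  req#9 t=6s (window 1): ALLOW
  req#10 t=6s (window 1): DENY
  req#11 t=15s (window 2): ALLOW
  req#12 t=15s (window 2): ALLOW
  req#13 t=16s (window 2): ALLOW
  req#14 t=16s (window 2): ALLOW
  req#15 t=16s (window 2): ALLOW
  req#16 t=16s (window 2): DENY
  req#17 t=16s (window 2): DENY
  req#18 t=16s (window 2): DENY
  req#19 t=17s (window 2): DENY
  req#20 t=18s (window 3): ALLOW

Allowed counts by window: 4 5 5 1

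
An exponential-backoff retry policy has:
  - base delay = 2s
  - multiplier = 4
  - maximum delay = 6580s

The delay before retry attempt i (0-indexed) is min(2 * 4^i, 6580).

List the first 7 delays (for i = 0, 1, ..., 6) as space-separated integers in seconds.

Answer: 2 8 32 128 512 2048 6580

Derivation:
Computing each delay:
  i=0: min(2*4^0, 6580) = 2
  i=1: min(2*4^1, 6580) = 8
  i=2: min(2*4^2, 6580) = 32
  i=3: min(2*4^3, 6580) = 128
  i=4: min(2*4^4, 6580) = 512
  i=5: min(2*4^5, 6580) = 2048
  i=6: min(2*4^6, 6580) = 6580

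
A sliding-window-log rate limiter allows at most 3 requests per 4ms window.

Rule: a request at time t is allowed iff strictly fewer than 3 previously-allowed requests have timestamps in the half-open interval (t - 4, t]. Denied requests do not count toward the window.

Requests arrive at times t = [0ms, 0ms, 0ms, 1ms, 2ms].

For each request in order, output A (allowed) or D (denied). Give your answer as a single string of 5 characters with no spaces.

Answer: AAADD

Derivation:
Tracking allowed requests in the window:
  req#1 t=0ms: ALLOW
  req#2 t=0ms: ALLOW
  req#3 t=0ms: ALLOW
  req#4 t=1ms: DENY
  req#5 t=2ms: DENY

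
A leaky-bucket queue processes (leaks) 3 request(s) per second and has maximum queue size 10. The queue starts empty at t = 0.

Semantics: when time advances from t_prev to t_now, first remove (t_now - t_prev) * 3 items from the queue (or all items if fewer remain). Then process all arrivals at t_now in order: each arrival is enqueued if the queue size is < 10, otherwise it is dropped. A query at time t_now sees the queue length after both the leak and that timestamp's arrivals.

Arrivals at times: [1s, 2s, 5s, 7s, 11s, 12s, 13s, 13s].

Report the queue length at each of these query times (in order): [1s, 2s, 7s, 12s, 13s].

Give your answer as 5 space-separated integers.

Queue lengths at query times:
  query t=1s: backlog = 1
  query t=2s: backlog = 1
  query t=7s: backlog = 1
  query t=12s: backlog = 1
  query t=13s: backlog = 2

Answer: 1 1 1 1 2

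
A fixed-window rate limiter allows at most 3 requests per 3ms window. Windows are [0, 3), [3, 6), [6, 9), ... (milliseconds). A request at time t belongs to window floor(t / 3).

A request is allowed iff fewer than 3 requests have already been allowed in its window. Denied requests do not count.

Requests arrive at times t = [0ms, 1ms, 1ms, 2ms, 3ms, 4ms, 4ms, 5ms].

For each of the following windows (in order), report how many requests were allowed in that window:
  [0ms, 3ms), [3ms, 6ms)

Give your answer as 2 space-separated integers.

Answer: 3 3

Derivation:
Processing requests:
  req#1 t=0ms (window 0): ALLOW
  req#2 t=1ms (window 0): ALLOW
  req#3 t=1ms (window 0): ALLOW
  req#4 t=2ms (window 0): DENY
  req#5 t=3ms (window 1): ALLOW
  req#6 t=4ms (window 1): ALLOW
  req#7 t=4ms (window 1): ALLOW
  req#8 t=5ms (window 1): DENY

Allowed counts by window: 3 3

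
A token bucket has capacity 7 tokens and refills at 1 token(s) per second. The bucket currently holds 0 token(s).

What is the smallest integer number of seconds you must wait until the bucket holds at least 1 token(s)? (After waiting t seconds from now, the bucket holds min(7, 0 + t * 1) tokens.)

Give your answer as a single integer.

Answer: 1

Derivation:
Need 0 + t * 1 >= 1, so t >= 1/1.
Smallest integer t = ceil(1/1) = 1.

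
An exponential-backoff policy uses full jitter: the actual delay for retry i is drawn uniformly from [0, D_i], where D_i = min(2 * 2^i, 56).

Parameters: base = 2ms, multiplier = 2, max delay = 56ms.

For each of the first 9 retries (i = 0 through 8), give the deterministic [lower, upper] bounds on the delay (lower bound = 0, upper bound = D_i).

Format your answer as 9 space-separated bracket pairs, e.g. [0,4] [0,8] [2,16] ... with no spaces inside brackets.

Computing bounds per retry:
  i=0: D_i=min(2*2^0,56)=2, bounds=[0,2]
  i=1: D_i=min(2*2^1,56)=4, bounds=[0,4]
  i=2: D_i=min(2*2^2,56)=8, bounds=[0,8]
  i=3: D_i=min(2*2^3,56)=16, bounds=[0,16]
  i=4: D_i=min(2*2^4,56)=32, bounds=[0,32]
  i=5: D_i=min(2*2^5,56)=56, bounds=[0,56]
  i=6: D_i=min(2*2^6,56)=56, bounds=[0,56]
  i=7: D_i=min(2*2^7,56)=56, bounds=[0,56]
  i=8: D_i=min(2*2^8,56)=56, bounds=[0,56]

Answer: [0,2] [0,4] [0,8] [0,16] [0,32] [0,56] [0,56] [0,56] [0,56]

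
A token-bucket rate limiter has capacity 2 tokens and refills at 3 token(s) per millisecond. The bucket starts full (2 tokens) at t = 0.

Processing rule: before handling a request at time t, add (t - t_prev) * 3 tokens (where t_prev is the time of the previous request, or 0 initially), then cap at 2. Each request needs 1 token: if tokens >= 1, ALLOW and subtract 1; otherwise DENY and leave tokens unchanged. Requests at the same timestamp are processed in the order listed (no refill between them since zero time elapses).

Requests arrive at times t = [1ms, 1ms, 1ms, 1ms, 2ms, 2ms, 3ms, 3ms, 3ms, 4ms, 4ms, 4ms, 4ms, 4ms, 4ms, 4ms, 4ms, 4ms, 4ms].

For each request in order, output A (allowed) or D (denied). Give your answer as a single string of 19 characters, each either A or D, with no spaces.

Simulating step by step:
  req#1 t=1ms: ALLOW
  req#2 t=1ms: ALLOW
  req#3 t=1ms: DENY
  req#4 t=1ms: DENY
  req#5 t=2ms: ALLOW
  req#6 t=2ms: ALLOW
  req#7 t=3ms: ALLOW
  req#8 t=3ms: ALLOW
  req#9 t=3ms: DENY
  req#10 t=4ms: ALLOW
  req#11 t=4ms: ALLOW
  req#12 t=4ms: DENY
  req#13 t=4ms: DENY
  req#14 t=4ms: DENY
  req#15 t=4ms: DENY
  req#16 t=4ms: DENY
  req#17 t=4ms: DENY
  req#18 t=4ms: DENY
  req#19 t=4ms: DENY

Answer: AADDAAAADAADDDDDDDD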